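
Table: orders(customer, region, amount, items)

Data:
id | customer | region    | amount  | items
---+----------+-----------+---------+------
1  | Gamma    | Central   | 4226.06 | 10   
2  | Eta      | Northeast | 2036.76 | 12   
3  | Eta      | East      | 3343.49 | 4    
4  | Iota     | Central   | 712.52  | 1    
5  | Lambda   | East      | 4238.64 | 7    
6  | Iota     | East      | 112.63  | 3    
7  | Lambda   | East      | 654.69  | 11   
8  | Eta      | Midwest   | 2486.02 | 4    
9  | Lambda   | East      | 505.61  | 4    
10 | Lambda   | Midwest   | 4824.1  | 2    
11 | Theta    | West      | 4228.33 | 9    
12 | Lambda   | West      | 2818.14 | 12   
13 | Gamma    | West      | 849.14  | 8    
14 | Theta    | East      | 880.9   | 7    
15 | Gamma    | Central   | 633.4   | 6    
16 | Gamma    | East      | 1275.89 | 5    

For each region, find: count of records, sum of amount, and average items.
SELECT region,
       COUNT(*) as cnt,
       SUM(amount) as total_amount,
       AVG(items) as avg_items
FROM orders
GROUP BY region

Result:
  Central: 3 records, 5571.98 total amount, 5.67 avg items
  East: 7 records, 11011.85 total amount, 5.86 avg items
  Midwest: 2 records, 7310.12 total amount, 3.00 avg items
  Northeast: 1 records, 2036.76 total amount, 12.00 avg items
  West: 3 records, 7895.61 total amount, 9.67 avg items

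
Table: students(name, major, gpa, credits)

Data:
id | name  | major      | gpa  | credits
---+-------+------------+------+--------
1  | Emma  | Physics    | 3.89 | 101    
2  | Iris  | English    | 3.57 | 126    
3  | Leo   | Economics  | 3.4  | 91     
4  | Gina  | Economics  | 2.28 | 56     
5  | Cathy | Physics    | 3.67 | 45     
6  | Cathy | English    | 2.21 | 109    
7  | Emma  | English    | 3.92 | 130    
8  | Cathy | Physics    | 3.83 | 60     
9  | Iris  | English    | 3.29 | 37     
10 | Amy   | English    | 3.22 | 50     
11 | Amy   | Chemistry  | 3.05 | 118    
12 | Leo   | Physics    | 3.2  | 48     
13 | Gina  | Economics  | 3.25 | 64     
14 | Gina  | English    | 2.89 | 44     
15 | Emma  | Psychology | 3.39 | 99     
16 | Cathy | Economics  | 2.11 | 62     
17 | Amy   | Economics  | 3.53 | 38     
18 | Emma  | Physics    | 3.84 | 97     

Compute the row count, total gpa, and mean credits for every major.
SELECT major,
       COUNT(*) as cnt,
       SUM(gpa) as total_gpa,
       AVG(credits) as avg_credits
FROM students
GROUP BY major

Result:
  Chemistry: 1 records, 3.05 total gpa, 118.00 avg credits
  Economics: 5 records, 14.57 total gpa, 62.20 avg credits
  English: 6 records, 19.10 total gpa, 82.67 avg credits
  Physics: 5 records, 18.43 total gpa, 70.20 avg credits
  Psychology: 1 records, 3.39 total gpa, 99.00 avg credits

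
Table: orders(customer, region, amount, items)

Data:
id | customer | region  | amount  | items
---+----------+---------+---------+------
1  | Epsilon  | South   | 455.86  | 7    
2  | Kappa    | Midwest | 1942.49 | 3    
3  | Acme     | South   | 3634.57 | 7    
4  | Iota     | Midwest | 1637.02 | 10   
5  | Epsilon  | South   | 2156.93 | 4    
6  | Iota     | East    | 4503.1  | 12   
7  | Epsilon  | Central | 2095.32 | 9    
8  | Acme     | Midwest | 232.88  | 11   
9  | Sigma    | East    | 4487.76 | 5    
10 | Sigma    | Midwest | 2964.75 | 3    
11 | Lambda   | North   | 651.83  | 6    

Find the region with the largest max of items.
SELECT region, MAX(items) as val
FROM orders
GROUP BY region
ORDER BY val DESC
LIMIT 1

Result: East with max(items) = 12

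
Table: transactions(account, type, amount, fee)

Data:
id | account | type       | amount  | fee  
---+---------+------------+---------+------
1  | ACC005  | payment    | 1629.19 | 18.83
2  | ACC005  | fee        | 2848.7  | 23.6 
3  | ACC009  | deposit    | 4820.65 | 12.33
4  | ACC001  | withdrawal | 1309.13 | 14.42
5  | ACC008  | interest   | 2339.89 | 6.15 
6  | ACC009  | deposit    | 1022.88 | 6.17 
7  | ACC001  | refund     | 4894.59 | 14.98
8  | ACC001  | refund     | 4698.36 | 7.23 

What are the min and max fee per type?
SELECT type, MIN(fee), MAX(fee)
FROM transactions
GROUP BY type

Result:
  deposit: min=6.17, max=12.33
  fee: min=23.60, max=23.60
  interest: min=6.15, max=6.15
  payment: min=18.83, max=18.83
  refund: min=7.23, max=14.98
  withdrawal: min=14.42, max=14.42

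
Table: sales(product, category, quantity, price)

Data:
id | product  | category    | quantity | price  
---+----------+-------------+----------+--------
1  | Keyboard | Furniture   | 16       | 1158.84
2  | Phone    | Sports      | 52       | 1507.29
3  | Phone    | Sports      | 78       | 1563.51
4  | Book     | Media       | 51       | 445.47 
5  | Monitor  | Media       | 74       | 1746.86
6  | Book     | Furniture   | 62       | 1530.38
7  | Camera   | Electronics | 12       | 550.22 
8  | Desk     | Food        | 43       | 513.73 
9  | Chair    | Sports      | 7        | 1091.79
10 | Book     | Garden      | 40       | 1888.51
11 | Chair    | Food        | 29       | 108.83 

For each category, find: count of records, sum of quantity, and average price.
SELECT category,
       COUNT(*) as cnt,
       SUM(quantity) as total_quantity,
       AVG(price) as avg_price
FROM sales
GROUP BY category

Result:
  Electronics: 1 records, 12 total quantity, 550.22 avg price
  Food: 2 records, 72 total quantity, 311.28 avg price
  Furniture: 2 records, 78 total quantity, 1344.61 avg price
  Garden: 1 records, 40 total quantity, 1888.51 avg price
  Media: 2 records, 125 total quantity, 1096.17 avg price
  Sports: 3 records, 137 total quantity, 1387.53 avg price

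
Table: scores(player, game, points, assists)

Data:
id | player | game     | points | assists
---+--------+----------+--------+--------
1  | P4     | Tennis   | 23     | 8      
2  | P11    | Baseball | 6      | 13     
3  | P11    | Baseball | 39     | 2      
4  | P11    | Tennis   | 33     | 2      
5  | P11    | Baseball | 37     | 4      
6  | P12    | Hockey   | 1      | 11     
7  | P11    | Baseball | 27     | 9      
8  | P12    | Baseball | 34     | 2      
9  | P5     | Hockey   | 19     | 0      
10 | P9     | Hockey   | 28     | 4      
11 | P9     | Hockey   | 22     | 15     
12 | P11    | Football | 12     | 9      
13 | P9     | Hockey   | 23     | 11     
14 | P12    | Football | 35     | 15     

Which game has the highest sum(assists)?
SELECT game, SUM(assists) as val
FROM scores
GROUP BY game
ORDER BY val DESC
LIMIT 1

Result: Hockey with sum(assists) = 41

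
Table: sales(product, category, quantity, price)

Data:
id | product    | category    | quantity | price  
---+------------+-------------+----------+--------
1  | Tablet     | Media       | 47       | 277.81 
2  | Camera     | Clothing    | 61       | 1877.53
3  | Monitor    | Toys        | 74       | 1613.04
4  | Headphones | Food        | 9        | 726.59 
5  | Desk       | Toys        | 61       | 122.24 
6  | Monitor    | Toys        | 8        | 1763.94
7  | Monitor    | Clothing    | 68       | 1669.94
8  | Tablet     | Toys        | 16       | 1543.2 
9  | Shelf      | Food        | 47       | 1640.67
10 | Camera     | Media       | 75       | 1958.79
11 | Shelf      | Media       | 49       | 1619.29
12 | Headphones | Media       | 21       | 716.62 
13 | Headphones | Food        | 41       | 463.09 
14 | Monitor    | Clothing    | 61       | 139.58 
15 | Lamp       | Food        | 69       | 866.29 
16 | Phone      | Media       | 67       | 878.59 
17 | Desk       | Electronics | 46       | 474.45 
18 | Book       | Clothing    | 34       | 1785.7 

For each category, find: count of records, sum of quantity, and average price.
SELECT category,
       COUNT(*) as cnt,
       SUM(quantity) as total_quantity,
       AVG(price) as avg_price
FROM sales
GROUP BY category

Result:
  Clothing: 4 records, 224 total quantity, 1368.19 avg price
  Electronics: 1 records, 46 total quantity, 474.45 avg price
  Food: 4 records, 166 total quantity, 924.16 avg price
  Media: 5 records, 259 total quantity, 1090.22 avg price
  Toys: 4 records, 159 total quantity, 1260.61 avg price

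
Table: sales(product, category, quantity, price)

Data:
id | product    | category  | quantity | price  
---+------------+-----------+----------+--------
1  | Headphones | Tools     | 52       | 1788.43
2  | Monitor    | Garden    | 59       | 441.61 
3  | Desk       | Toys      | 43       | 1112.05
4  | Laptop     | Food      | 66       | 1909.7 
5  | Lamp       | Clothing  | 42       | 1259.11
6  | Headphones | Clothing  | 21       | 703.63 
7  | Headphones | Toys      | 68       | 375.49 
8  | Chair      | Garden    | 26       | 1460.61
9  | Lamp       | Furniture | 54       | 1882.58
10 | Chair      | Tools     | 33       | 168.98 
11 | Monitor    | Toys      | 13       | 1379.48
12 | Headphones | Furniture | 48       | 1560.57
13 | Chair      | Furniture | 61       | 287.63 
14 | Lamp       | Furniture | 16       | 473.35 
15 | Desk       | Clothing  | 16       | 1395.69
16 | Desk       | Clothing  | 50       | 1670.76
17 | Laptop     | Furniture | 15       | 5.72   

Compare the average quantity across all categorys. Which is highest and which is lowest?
SELECT category, AVG(quantity)
FROM sales
GROUP BY category
ORDER BY AVG(quantity)

All groups:
  Clothing: 32.25
  Furniture: 38.80
  Toys: 41.33
  Garden: 42.50
  Tools: 42.50
  Food: 66.00

Highest: Food (66.00)
Lowest: Clothing (32.25)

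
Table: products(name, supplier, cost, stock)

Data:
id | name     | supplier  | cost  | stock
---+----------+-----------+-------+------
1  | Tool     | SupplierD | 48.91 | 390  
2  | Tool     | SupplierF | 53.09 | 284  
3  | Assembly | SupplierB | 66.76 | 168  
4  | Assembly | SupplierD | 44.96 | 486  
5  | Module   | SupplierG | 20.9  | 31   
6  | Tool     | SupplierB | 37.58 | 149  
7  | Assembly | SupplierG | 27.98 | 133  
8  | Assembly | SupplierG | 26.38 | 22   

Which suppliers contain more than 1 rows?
SELECT supplier, COUNT(*) as cnt
FROM products
GROUP BY supplier
HAVING COUNT(*) > 1

Result:
  SupplierB: 2
  SupplierD: 2
  SupplierG: 3

Note: HAVING filters groups after aggregation, WHERE filters rows before.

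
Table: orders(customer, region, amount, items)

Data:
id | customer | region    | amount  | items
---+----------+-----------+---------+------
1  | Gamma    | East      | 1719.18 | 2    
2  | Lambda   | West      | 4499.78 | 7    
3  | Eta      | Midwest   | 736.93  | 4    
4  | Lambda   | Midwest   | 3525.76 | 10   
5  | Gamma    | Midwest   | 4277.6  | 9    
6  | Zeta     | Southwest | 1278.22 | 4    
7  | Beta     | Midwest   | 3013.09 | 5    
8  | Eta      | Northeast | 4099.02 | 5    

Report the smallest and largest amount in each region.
SELECT region, MIN(amount), MAX(amount)
FROM orders
GROUP BY region

Result:
  East: min=1719.18, max=1719.18
  Midwest: min=736.93, max=4277.60
  Northeast: min=4099.02, max=4099.02
  Southwest: min=1278.22, max=1278.22
  West: min=4499.78, max=4499.78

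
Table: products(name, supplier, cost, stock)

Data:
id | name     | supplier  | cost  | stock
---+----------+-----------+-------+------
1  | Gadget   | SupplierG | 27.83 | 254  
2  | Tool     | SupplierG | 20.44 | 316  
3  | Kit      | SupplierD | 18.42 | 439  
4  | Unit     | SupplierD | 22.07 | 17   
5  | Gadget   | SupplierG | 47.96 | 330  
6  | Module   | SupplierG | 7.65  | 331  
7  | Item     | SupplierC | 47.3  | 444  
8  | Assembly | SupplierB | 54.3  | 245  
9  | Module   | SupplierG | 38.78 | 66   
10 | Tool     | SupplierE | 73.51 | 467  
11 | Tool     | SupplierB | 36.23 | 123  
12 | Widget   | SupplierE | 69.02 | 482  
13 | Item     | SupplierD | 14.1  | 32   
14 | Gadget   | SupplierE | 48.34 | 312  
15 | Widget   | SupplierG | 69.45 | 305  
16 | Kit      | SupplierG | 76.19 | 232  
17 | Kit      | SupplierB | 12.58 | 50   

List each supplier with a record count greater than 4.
SELECT supplier, COUNT(*) as cnt
FROM products
GROUP BY supplier
HAVING COUNT(*) > 4

Result:
  SupplierG: 7

Note: HAVING filters groups after aggregation, WHERE filters rows before.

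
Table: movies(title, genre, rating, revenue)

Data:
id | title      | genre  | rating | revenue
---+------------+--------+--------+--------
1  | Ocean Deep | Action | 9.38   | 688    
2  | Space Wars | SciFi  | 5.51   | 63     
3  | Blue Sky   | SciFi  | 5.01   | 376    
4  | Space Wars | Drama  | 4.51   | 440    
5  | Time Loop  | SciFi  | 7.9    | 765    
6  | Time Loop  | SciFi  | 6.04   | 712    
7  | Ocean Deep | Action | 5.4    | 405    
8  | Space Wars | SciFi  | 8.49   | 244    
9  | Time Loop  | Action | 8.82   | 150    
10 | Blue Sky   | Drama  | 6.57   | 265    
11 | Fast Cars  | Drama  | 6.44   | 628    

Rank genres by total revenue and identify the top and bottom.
SELECT genre, SUM(revenue)
FROM movies
GROUP BY genre
ORDER BY SUM(revenue)

All groups:
  Action: 1243
  Drama: 1333
  SciFi: 2160

Highest: SciFi (2160)
Lowest: Action (1243)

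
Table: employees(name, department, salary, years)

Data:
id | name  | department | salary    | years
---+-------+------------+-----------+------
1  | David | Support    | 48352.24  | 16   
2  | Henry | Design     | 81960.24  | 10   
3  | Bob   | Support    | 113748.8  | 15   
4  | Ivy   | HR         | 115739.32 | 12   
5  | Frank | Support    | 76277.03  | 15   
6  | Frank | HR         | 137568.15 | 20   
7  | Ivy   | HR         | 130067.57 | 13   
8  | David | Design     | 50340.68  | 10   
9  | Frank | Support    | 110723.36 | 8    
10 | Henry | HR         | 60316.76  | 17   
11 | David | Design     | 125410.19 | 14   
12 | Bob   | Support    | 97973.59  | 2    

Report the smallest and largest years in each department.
SELECT department, MIN(years), MAX(years)
FROM employees
GROUP BY department

Result:
  Design: min=10, max=14
  HR: min=12, max=20
  Support: min=2, max=16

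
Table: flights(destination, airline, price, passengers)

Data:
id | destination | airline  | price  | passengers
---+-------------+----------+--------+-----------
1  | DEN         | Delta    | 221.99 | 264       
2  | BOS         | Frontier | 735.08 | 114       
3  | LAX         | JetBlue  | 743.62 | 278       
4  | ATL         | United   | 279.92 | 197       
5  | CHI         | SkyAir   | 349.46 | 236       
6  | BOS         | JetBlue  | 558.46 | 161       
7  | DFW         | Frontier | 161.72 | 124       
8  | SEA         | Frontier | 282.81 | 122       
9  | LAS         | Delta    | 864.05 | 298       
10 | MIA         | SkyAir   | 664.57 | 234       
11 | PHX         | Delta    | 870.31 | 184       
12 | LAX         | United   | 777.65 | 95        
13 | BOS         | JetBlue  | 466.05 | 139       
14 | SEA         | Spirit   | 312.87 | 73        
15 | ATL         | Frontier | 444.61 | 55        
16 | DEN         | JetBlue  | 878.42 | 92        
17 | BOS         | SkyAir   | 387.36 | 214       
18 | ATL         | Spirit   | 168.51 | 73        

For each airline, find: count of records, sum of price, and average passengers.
SELECT airline,
       COUNT(*) as cnt,
       SUM(price) as total_price,
       AVG(passengers) as avg_passengers
FROM flights
GROUP BY airline

Result:
  Delta: 3 records, 1956.35 total price, 248.67 avg passengers
  Frontier: 4 records, 1624.22 total price, 103.75 avg passengers
  JetBlue: 4 records, 2646.55 total price, 167.50 avg passengers
  SkyAir: 3 records, 1401.39 total price, 228.00 avg passengers
  Spirit: 2 records, 481.38 total price, 73.00 avg passengers
  United: 2 records, 1057.57 total price, 146.00 avg passengers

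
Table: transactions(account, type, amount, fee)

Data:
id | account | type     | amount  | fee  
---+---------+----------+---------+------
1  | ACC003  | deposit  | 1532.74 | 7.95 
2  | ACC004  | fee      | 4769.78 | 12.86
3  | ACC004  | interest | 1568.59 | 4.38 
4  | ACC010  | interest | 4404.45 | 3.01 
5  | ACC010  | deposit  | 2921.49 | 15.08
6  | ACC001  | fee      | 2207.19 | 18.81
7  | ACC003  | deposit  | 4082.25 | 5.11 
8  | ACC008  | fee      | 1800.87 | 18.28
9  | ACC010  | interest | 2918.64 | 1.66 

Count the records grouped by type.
SELECT type, COUNT(*) as count
FROM transactions
GROUP BY type

Result:
  deposit: 3
  fee: 3
  interest: 3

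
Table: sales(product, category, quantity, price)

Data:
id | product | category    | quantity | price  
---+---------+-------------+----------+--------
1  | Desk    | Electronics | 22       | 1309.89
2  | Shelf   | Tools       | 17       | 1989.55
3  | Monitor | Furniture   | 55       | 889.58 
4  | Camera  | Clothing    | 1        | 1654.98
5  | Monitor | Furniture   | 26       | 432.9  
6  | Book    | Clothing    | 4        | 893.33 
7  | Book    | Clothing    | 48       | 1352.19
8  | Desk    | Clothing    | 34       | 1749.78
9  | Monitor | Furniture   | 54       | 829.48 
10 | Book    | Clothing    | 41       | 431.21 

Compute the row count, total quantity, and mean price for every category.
SELECT category,
       COUNT(*) as cnt,
       SUM(quantity) as total_quantity,
       AVG(price) as avg_price
FROM sales
GROUP BY category

Result:
  Clothing: 5 records, 128 total quantity, 1216.30 avg price
  Electronics: 1 records, 22 total quantity, 1309.89 avg price
  Furniture: 3 records, 135 total quantity, 717.32 avg price
  Tools: 1 records, 17 total quantity, 1989.55 avg price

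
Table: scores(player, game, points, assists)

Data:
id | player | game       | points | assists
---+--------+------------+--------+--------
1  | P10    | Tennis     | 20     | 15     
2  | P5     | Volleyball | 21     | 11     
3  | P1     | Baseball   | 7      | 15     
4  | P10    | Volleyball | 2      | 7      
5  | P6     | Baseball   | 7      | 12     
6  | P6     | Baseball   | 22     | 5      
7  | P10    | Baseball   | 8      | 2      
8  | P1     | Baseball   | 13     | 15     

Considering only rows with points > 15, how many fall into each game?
SELECT game, COUNT(*)
FROM scores
WHERE points > 15
GROUP BY game

Note: WHERE filters rows before grouping.

Result:
  Baseball: 1
  Tennis: 1
  Volleyball: 1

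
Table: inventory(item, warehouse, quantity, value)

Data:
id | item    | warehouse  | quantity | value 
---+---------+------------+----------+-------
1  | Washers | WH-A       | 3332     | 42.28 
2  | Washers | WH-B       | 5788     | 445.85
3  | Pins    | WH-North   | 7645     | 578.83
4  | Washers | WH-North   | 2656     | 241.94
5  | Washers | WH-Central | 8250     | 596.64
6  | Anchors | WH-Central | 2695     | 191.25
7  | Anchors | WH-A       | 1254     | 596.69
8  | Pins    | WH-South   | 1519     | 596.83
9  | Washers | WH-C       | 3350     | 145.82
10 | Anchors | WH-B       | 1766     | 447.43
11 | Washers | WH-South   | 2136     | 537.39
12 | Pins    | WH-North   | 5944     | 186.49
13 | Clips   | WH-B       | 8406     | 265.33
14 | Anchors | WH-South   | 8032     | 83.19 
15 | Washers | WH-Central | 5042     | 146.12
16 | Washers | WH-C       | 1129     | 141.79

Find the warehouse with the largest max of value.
SELECT warehouse, MAX(value) as val
FROM inventory
GROUP BY warehouse
ORDER BY val DESC
LIMIT 1

Result: WH-South with max(value) = 596.83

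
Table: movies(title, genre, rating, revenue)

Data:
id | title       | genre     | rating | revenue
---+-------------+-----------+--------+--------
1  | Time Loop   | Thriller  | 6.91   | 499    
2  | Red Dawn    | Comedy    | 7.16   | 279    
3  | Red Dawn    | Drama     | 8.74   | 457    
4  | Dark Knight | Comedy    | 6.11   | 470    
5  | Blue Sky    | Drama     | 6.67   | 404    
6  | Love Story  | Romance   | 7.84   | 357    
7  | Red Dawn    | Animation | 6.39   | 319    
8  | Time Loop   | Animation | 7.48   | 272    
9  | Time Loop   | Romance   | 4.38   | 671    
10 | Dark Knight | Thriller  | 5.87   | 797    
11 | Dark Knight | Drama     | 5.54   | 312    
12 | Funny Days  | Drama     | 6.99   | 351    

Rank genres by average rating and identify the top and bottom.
SELECT genre, AVG(rating)
FROM movies
GROUP BY genre
ORDER BY AVG(rating)

All groups:
  Romance: 6.11
  Thriller: 6.39
  Comedy: 6.64
  Animation: 6.94
  Drama: 6.99

Highest: Drama (6.99)
Lowest: Romance (6.11)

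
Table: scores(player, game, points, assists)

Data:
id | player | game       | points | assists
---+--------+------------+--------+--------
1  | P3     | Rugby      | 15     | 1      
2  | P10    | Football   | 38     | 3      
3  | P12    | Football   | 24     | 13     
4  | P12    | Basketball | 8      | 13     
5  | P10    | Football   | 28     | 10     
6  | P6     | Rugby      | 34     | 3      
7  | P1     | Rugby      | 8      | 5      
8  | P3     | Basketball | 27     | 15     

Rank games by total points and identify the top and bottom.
SELECT game, SUM(points)
FROM scores
GROUP BY game
ORDER BY SUM(points)

All groups:
  Basketball: 35
  Rugby: 57
  Football: 90

Highest: Football (90)
Lowest: Basketball (35)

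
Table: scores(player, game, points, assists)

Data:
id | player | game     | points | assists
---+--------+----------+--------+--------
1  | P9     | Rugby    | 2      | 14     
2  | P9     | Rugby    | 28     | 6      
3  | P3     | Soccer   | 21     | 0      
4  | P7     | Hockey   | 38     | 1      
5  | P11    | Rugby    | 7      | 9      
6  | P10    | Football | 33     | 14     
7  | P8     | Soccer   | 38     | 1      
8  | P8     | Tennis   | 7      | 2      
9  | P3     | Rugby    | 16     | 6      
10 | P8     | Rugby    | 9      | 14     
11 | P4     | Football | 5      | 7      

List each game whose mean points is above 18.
SELECT game, AVG(points)
FROM scores
GROUP BY game
HAVING AVG(points) > 18

Result:
  Football: avg=19.00
  Hockey: avg=38.00
  Soccer: avg=29.50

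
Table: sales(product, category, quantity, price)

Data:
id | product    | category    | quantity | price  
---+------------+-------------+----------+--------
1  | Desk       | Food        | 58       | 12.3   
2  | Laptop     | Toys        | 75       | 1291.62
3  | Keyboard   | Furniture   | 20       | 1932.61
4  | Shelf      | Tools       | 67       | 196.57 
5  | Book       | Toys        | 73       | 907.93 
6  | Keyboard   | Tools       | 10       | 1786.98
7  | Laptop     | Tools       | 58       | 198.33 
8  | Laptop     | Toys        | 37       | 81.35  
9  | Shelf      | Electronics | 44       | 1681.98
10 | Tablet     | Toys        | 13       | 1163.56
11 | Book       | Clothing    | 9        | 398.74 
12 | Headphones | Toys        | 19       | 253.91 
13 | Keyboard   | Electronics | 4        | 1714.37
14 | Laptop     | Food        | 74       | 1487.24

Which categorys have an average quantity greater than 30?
SELECT category, AVG(quantity)
FROM sales
GROUP BY category
HAVING AVG(quantity) > 30

Result:
  Food: avg=66.00
  Tools: avg=45.00
  Toys: avg=43.40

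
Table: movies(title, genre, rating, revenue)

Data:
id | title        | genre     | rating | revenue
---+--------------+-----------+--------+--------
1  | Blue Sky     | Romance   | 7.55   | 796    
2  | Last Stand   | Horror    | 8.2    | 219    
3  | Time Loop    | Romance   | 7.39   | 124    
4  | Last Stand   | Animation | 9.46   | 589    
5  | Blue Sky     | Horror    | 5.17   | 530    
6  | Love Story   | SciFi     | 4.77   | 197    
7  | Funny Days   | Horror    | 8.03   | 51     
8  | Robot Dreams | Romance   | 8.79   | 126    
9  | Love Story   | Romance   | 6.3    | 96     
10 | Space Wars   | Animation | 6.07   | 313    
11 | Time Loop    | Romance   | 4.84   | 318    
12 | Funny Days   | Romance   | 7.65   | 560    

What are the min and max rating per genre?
SELECT genre, MIN(rating), MAX(rating)
FROM movies
GROUP BY genre

Result:
  Animation: min=6.07, max=9.46
  Horror: min=5.17, max=8.20
  Romance: min=4.84, max=8.79
  SciFi: min=4.77, max=4.77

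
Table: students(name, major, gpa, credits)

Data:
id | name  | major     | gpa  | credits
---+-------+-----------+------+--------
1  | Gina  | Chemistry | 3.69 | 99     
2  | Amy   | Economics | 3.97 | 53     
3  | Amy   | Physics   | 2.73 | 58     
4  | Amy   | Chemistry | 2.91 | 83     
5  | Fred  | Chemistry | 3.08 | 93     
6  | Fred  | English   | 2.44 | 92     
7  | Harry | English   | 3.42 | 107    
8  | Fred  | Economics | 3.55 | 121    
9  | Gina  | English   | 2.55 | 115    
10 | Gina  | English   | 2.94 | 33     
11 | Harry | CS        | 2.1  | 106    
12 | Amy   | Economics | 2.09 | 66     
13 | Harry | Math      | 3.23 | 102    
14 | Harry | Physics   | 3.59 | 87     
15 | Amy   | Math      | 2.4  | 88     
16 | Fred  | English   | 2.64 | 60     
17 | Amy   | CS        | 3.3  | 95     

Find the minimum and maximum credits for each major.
SELECT major, MIN(credits), MAX(credits)
FROM students
GROUP BY major

Result:
  CS: min=95, max=106
  Chemistry: min=83, max=99
  Economics: min=53, max=121
  English: min=33, max=115
  Math: min=88, max=102
  Physics: min=58, max=87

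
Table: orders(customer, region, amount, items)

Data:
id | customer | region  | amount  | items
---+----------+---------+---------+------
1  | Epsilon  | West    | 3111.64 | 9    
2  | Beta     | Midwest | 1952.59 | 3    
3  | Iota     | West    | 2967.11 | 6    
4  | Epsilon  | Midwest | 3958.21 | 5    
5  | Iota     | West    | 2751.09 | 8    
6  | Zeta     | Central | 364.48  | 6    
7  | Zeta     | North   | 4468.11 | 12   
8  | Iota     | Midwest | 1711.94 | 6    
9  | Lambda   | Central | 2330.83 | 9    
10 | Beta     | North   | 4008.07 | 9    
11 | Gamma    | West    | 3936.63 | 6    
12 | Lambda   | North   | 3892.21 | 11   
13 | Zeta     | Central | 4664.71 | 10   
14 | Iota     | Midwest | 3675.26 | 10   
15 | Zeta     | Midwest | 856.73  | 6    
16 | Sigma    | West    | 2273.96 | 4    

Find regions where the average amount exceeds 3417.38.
SELECT region, AVG(amount)
FROM orders
GROUP BY region
HAVING AVG(amount) > 3417.38

Result:
  North: avg=4122.80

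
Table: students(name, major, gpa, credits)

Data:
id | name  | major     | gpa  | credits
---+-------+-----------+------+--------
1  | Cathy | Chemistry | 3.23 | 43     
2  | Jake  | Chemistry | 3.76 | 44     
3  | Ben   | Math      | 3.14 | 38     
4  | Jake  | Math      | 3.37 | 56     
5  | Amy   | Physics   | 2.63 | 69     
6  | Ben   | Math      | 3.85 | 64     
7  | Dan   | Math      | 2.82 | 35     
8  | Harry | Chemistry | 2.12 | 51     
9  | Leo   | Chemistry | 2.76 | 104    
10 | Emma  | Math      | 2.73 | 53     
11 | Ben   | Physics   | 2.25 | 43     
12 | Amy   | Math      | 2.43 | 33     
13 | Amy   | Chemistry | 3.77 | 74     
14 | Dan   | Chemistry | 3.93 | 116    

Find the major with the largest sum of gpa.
SELECT major, SUM(gpa) as val
FROM students
GROUP BY major
ORDER BY val DESC
LIMIT 1

Result: Chemistry with sum(gpa) = 19.57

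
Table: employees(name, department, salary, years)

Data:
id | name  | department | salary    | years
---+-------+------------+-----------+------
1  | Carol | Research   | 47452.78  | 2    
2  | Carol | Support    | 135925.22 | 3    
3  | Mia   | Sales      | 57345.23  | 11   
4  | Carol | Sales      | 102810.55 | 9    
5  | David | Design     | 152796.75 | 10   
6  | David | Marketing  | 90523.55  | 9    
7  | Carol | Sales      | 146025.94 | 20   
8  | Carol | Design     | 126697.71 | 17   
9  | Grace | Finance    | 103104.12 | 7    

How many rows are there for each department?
SELECT department, COUNT(*) as count
FROM employees
GROUP BY department

Result:
  Design: 2
  Finance: 1
  Marketing: 1
  Research: 1
  Sales: 3
  Support: 1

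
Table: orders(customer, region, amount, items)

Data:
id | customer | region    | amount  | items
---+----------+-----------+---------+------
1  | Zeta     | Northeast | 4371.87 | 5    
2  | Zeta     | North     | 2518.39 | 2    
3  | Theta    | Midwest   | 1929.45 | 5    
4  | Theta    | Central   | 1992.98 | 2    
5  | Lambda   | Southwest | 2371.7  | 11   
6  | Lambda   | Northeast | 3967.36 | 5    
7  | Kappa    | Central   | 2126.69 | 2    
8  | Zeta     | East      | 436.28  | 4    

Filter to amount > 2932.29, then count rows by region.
SELECT region, COUNT(*)
FROM orders
WHERE amount > 2932.29
GROUP BY region

Note: WHERE filters rows before grouping.

Result:
  Northeast: 2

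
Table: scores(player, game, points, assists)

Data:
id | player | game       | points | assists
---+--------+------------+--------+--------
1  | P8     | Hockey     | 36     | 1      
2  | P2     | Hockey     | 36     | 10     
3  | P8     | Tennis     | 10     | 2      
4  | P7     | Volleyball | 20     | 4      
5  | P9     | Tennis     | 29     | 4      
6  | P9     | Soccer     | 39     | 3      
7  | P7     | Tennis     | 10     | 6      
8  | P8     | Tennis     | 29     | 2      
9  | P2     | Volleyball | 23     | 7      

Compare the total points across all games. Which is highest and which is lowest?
SELECT game, SUM(points)
FROM scores
GROUP BY game
ORDER BY SUM(points)

All groups:
  Soccer: 39
  Volleyball: 43
  Hockey: 72
  Tennis: 78

Highest: Tennis (78)
Lowest: Soccer (39)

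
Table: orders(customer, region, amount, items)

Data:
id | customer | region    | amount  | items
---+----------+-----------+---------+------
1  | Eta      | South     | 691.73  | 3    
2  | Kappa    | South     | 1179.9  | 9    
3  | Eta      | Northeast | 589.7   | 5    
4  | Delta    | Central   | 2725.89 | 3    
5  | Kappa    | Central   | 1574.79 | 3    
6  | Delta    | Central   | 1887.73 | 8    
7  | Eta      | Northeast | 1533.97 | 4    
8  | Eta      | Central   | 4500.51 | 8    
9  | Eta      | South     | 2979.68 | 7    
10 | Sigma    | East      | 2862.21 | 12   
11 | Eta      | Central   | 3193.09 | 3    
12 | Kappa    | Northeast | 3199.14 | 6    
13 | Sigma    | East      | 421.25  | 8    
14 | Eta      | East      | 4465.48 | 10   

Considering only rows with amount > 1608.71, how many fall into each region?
SELECT region, COUNT(*)
FROM orders
WHERE amount > 1608.71
GROUP BY region

Note: WHERE filters rows before grouping.

Result:
  Central: 4
  East: 2
  Northeast: 1
  South: 1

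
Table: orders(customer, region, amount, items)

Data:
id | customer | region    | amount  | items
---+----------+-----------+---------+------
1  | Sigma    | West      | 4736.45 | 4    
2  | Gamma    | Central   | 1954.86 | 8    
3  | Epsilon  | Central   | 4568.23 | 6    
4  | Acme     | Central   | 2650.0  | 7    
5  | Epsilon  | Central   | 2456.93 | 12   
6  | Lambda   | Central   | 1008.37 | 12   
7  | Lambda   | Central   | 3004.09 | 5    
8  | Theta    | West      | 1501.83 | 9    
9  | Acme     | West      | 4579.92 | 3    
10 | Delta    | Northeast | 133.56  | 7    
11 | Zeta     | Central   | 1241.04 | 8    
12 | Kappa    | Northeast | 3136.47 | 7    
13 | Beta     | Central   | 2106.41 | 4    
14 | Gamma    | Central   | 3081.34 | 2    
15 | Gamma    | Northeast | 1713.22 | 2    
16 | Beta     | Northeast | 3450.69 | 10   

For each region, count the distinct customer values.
SELECT region, COUNT(DISTINCT customer)
FROM orders
GROUP BY region

Result:
  Central: 6 distinct
  Northeast: 4 distinct
  West: 3 distinct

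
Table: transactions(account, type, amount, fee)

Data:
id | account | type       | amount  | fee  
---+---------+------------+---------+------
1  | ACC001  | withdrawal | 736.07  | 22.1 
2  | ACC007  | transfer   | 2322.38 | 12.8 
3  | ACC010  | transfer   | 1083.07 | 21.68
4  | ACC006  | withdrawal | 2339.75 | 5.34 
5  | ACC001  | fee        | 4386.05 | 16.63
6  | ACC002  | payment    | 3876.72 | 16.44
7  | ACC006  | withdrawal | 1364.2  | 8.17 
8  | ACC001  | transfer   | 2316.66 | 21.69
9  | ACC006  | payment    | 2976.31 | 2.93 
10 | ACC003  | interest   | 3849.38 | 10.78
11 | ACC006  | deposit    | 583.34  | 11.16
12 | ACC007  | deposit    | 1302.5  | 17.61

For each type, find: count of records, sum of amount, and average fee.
SELECT type,
       COUNT(*) as cnt,
       SUM(amount) as total_amount,
       AVG(fee) as avg_fee
FROM transactions
GROUP BY type

Result:
  deposit: 2 records, 1885.84 total amount, 14.39 avg fee
  fee: 1 records, 4386.05 total amount, 16.63 avg fee
  interest: 1 records, 3849.38 total amount, 10.78 avg fee
  payment: 2 records, 6853.03 total amount, 9.69 avg fee
  transfer: 3 records, 5722.11 total amount, 18.72 avg fee
  withdrawal: 3 records, 4440.02 total amount, 11.87 avg fee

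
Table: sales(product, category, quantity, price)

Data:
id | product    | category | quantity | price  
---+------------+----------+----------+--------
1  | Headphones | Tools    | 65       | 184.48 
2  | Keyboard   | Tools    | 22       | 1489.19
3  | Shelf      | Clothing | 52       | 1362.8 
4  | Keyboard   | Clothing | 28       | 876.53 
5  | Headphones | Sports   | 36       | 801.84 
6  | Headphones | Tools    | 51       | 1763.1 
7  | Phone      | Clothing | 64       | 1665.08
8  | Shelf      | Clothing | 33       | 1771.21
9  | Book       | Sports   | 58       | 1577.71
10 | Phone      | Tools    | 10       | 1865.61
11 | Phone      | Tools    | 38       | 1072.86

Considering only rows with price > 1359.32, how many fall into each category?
SELECT category, COUNT(*)
FROM sales
WHERE price > 1359.32
GROUP BY category

Note: WHERE filters rows before grouping.

Result:
  Clothing: 3
  Sports: 1
  Tools: 3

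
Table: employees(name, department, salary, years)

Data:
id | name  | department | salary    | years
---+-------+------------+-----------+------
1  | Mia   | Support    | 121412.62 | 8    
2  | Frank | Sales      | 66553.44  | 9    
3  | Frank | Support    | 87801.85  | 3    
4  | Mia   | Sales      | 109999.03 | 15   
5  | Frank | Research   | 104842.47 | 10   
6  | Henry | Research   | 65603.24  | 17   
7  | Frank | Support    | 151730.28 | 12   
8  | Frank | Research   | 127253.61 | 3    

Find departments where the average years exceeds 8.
SELECT department, AVG(years)
FROM employees
GROUP BY department
HAVING AVG(years) > 8

Result:
  Research: avg=10.00
  Sales: avg=12.00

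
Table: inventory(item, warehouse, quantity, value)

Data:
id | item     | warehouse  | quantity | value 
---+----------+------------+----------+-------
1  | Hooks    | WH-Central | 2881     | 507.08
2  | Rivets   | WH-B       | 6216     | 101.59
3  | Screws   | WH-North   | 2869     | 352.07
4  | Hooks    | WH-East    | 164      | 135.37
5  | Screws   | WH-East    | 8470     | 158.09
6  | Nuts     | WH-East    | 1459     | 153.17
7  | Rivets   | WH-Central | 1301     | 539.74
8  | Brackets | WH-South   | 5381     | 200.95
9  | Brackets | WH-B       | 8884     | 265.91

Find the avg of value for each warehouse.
SELECT warehouse, AVG(value) as result
FROM inventory
GROUP BY warehouse

Result:
  WH-B: 183.75
  WH-Central: 523.41
  WH-East: 148.88
  WH-North: 352.07
  WH-South: 200.95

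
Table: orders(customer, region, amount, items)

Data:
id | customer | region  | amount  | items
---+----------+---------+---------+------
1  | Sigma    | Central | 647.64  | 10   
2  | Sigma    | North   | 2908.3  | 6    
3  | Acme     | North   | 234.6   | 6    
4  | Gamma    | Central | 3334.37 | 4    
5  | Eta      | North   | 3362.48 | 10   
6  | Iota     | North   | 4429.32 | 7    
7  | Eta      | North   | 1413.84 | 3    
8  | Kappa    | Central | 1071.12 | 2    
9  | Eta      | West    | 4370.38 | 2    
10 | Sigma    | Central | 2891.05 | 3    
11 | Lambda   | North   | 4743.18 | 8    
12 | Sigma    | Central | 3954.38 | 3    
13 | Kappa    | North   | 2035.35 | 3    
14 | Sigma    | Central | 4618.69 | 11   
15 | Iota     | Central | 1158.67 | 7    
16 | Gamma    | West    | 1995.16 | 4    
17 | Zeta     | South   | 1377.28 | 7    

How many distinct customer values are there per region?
SELECT region, COUNT(DISTINCT customer)
FROM orders
GROUP BY region

Result:
  Central: 4 distinct
  North: 6 distinct
  South: 1 distinct
  West: 2 distinct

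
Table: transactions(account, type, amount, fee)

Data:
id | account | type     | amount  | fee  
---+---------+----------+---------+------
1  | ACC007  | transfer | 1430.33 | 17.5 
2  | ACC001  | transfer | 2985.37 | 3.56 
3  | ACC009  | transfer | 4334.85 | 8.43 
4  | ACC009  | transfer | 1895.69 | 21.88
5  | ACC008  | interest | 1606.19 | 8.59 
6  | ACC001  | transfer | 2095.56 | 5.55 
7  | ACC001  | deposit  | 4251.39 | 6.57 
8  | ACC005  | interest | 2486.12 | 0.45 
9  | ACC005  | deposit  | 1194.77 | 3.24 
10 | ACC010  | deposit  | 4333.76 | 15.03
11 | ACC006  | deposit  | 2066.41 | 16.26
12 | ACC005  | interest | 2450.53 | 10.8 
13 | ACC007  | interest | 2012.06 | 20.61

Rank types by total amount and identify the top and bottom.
SELECT type, SUM(amount)
FROM transactions
GROUP BY type
ORDER BY SUM(amount)

All groups:
  interest: 8554.90
  deposit: 11846.33
  transfer: 12741.80

Highest: transfer (12741.80)
Lowest: interest (8554.90)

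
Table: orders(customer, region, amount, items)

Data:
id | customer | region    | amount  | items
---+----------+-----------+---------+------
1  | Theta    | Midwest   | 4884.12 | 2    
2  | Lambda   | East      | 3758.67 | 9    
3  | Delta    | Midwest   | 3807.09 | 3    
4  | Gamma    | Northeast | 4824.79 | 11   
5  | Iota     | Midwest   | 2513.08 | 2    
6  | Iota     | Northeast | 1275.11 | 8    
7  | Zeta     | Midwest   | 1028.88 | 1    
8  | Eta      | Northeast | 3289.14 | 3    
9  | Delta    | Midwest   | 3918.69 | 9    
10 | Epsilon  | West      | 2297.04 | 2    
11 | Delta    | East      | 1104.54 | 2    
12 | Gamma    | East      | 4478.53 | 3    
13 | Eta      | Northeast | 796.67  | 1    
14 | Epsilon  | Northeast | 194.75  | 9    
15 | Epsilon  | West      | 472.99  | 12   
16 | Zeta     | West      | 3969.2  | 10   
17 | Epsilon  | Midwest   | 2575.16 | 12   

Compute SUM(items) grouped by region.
SELECT region, SUM(items) as result
FROM orders
GROUP BY region

Result:
  East: 14
  Midwest: 29
  Northeast: 32
  West: 24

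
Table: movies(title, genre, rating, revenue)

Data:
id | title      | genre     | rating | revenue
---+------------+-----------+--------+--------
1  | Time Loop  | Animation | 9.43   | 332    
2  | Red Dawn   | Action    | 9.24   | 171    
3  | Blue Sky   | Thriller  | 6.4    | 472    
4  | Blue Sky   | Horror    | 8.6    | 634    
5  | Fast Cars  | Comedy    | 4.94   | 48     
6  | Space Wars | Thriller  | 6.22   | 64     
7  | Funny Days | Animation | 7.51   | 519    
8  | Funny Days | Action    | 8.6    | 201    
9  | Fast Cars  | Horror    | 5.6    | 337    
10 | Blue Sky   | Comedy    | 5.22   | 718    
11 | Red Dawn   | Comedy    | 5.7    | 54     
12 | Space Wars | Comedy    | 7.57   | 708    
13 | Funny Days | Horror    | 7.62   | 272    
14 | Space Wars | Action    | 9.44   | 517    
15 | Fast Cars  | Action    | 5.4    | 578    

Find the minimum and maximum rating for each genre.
SELECT genre, MIN(rating), MAX(rating)
FROM movies
GROUP BY genre

Result:
  Action: min=5.40, max=9.44
  Animation: min=7.51, max=9.43
  Comedy: min=4.94, max=7.57
  Horror: min=5.60, max=8.60
  Thriller: min=6.22, max=6.40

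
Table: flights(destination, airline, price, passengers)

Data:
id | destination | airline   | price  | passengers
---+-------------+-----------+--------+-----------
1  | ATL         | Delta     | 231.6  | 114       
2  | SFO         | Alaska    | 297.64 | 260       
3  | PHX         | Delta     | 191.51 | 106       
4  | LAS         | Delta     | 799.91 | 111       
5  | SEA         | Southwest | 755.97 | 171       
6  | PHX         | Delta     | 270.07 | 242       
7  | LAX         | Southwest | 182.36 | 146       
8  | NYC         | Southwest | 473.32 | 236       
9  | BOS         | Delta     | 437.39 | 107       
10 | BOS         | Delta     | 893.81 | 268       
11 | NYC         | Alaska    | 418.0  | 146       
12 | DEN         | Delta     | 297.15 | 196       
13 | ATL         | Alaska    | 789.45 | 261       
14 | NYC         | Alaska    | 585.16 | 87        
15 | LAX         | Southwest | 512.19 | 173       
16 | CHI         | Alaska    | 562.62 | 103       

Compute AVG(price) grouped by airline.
SELECT airline, AVG(price) as result
FROM flights
GROUP BY airline

Result:
  Alaska: 530.57
  Delta: 445.92
  Southwest: 480.96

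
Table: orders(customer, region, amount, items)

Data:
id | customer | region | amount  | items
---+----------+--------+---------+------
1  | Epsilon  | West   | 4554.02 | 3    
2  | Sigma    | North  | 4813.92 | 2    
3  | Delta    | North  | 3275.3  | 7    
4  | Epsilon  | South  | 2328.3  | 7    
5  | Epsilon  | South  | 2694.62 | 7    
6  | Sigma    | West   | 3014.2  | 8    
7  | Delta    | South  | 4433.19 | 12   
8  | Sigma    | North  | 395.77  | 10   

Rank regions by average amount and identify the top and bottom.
SELECT region, AVG(amount)
FROM orders
GROUP BY region
ORDER BY AVG(amount)

All groups:
  North: 2828.33
  South: 3152.04
  West: 3784.11

Highest: West (3784.11)
Lowest: North (2828.33)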